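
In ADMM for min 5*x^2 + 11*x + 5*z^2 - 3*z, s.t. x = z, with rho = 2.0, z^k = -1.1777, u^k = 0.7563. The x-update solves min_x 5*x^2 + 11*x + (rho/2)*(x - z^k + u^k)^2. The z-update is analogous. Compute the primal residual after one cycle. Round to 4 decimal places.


ADMM iteration with rho = 2.0, z^k = -1.1777, u^k = 0.7563
Step 1: x-update.
Minimize 5*x^2 + 11*x + (2.0/2)*(x + 1.1777 + 0.7563)^2
FOC: (2*5 + 2.0)*x = -11 + 2.0*(-1.1777 - 0.7563)
x^{k+1} = -1.239
Step 2: z-update.
Minimize 5*z^2 - 3*z + (2.0/2)*(-1.239 - z + 0.7563)^2
FOC: (2*5 + 2.0)*z = 3 + 2.0*(-1.239 + 0.7563)
z^{k+1} = 0.1696
Step 3: u-update.
u^{k+1} = 0.7563 - 1.239 - 0.1696 = -0.6523
Step 4: Primal residual = |-1.239 - 0.1696| = 1.4086


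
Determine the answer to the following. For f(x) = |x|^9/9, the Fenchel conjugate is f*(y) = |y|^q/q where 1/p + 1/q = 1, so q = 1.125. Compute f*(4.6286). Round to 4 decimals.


The conjugate exponent q satisfies 1/p + 1/q = 1.
p = 9, so q = 9/(9 - 1) = 1.125
|y|^q = 4.6286^1.125 = 5.6057
f*(4.6286) = 5.6057 / 1.125 = 4.9829


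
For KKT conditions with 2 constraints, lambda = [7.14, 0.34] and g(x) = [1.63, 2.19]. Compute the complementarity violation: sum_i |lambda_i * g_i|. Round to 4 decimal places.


KKT complementary slackness check:
lambda_1 * g_1 = 7.14 * 1.63 = 11.6382
lambda_2 * g_2 = 0.34 * 2.19 = 0.7446
Total violation = 11.6382 + 0.7446 = 12.3828


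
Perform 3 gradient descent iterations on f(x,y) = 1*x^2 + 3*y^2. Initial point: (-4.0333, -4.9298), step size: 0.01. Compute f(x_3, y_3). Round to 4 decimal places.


Gradient descent on f(x,y) = 1*x^2 + 3*y^2.
Starting point: (-4.0333, -4.9298), alpha = 0.01
Step 1: grad_x = 2*1*-4.0333 = -8.0666, grad_y = 2*3*-4.9298 = -29.5788
  x_1 = -4.0333 - 0.01*-8.0666 = -3.9526
  y_1 = -4.9298 - 0.01*-29.5788 = -4.634
Step 2: grad_x = 2*1*-3.9526 = -7.9053, grad_y = 2*3*-4.634 = -27.8041
  x_2 = -3.9526 - 0.01*-7.9053 = -3.8736
  y_2 = -4.634 - 0.01*-27.8041 = -4.356
Step 3: grad_x = 2*1*-3.8736 = -7.7472, grad_y = 2*3*-4.356 = -26.1358
  x_3 = -3.8736 - 0.01*-7.7472 = -3.7961
  y_3 = -4.356 - 0.01*-26.1358 = -4.0946
f(-3.7961, -4.0946) = 1*(-3.7961)^2 + 3*(-4.0946)^2 = 64.708


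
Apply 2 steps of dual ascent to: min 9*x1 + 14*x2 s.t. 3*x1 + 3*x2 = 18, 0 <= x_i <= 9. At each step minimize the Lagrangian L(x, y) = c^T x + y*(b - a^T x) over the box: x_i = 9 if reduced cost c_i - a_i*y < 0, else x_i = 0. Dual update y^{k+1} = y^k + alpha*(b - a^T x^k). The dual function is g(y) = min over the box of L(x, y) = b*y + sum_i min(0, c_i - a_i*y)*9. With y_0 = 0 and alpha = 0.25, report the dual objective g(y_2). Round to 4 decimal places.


Dual ascent for LP: min 9*x1 + 14*x2, 3*x1 + 3*x2 = 18, 0 <= x_i <= 9
Step 1: y^k = 0.0, reduced costs: (9.0, 14.0)
  x^k = (0.0, 0.0), subgradient = b - a^T x = 18.0
  y^{k+1} = 0.0 + 0.25*18.0 = 4.5
Step 2: y^k = 4.5, reduced costs: (-4.5, 0.5)
  x^k = (9.0, 0.0), subgradient = b - a^T x = -9.0
  y^{k+1} = 4.5 + 0.25*-9.0 = 2.25
Dual objective at y_2 = 2.25: reduced costs (2.25, 7.25), box minimizer x = (0.0, 0.0)
g(y_2) = b*y + (c1 - a1*y)*x1 + (c2 - a2*y)*x2 = 18*2.25 + 2.25*0.0 + 7.25*0.0 = 40.5 + 0.0 + 0.0 = 40.5


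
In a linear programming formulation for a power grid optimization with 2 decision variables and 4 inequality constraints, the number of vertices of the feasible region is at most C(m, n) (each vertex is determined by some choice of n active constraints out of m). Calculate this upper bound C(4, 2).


Each vertex corresponds to some choice of n active constraints out of m, so the number of vertices is at most C(m, n) = m! / (n!(m-n)!).
m = 4, n = 2
Numerator: 4 * 3
Denominator: 2! = 2
C(4, 2) = 6


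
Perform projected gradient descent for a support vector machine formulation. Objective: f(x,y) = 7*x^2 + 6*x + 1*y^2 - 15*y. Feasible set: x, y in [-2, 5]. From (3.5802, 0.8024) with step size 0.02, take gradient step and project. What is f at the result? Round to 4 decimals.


Step 1: Compute gradient at (3.5802, 0.8024).
grad_x = 2*7*3.5802 + 6 = 56.1228
grad_y = 2*1*0.8024 - 15 = -13.3952
Step 2: Gradient step.
x_raw = 3.5802 - 0.02*56.1228 = 2.4577
y_raw = 0.8024 - 0.02*-13.3952 = 1.0703
Step 3: Project onto [-2, 5].
x_proj = clip(2.4577) = 2.4577
y_proj = clip(1.0703) = 1.0703
Step 4: Evaluate f.
f(2.4577, 1.0703) = 42.121


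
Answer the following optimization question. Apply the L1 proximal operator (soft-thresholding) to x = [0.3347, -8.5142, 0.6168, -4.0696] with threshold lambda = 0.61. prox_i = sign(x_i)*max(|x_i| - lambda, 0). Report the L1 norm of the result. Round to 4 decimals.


Soft-thresholding with lambda = 0.61:
prox(0.3347) = sign(0.3347)*max(|0.3347| - 0.61, 0) = 0.0
prox(-8.5142) = sign(-8.5142)*max(|-8.5142| - 0.61, 0) = -7.9042
prox(0.6168) = sign(0.6168)*max(|0.6168| - 0.61, 0) = 0.0068
prox(-4.0696) = sign(-4.0696)*max(|-4.0696| - 0.61, 0) = -3.4596
prox(x) = [0.0, -7.9042, 0.0068, -3.4596]
||prox(x)||_1 = 0.0 + 7.9042 + 0.0068 + 3.4596 = 11.3706


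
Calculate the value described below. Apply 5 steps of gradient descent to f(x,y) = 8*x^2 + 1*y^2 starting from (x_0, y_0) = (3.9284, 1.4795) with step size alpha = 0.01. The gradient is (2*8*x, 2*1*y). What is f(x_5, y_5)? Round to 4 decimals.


Gradient descent on f(x,y) = 8*x^2 + 1*y^2.
Starting point: (3.9284, 1.4795), alpha = 0.01
Step 1: grad_x = 2*8*3.9284 = 62.8544, grad_y = 2*1*1.4795 = 2.959
  x_1 = 3.9284 - 0.01*62.8544 = 3.2999
  y_1 = 1.4795 - 0.01*2.959 = 1.4499
Step 2: grad_x = 2*8*3.2999 = 52.7977, grad_y = 2*1*1.4499 = 2.8998
  x_2 = 3.2999 - 0.01*52.7977 = 2.7719
  y_2 = 1.4499 - 0.01*2.8998 = 1.4209
Step 3: grad_x = 2*8*2.7719 = 44.3501, grad_y = 2*1*1.4209 = 2.8418
  x_3 = 2.7719 - 0.01*44.3501 = 2.3284
  y_3 = 1.4209 - 0.01*2.8418 = 1.3925
Step 4: grad_x = 2*8*2.3284 = 37.2541, grad_y = 2*1*1.3925 = 2.785
  x_4 = 2.3284 - 0.01*37.2541 = 1.9558
  y_4 = 1.3925 - 0.01*2.785 = 1.3646
Step 5: grad_x = 2*8*1.9558 = 31.2934, grad_y = 2*1*1.3646 = 2.7293
  x_5 = 1.9558 - 0.01*31.2934 = 1.6429
  y_5 = 1.3646 - 0.01*2.7293 = 1.3374
f(1.6429, 1.3374) = 8*1.6429^2 + 1*1.3374^2 = 23.3816


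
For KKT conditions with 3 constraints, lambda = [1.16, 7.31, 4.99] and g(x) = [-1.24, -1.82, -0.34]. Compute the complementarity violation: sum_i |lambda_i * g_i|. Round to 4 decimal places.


KKT complementary slackness check:
lambda_1 * g_1 = 1.16 * -1.24 = -1.4384
lambda_2 * g_2 = 7.31 * -1.82 = -13.3042
lambda_3 * g_3 = 4.99 * -0.34 = -1.6966
Total violation = 1.4384 + 13.3042 + 1.6966 = 16.4392


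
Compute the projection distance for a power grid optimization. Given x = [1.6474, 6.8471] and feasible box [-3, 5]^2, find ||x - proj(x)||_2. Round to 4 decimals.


Project each component onto [-3, 5].
clip(1.6474) = 1.6474, clip(6.8471) = 5.0
Projection = [1.6474, 5.0]
Squared diffs: [0.0, 3.4118]
Distance = sqrt(3.4118) = 1.8471


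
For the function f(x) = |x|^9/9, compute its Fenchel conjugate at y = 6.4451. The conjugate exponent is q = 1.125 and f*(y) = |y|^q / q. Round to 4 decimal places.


The conjugate exponent q satisfies 1/p + 1/q = 1.
p = 9, so q = 9/(9 - 1) = 1.125
|y|^q = 6.4451^1.125 = 8.1355
f*(6.4451) = 8.1355 / 1.125 = 7.2315


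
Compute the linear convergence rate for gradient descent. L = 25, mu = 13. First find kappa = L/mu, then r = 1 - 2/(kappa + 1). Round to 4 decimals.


Step 1: Compute the condition number.
kappa = L/mu = 25/13 = 1.9231
Step 2: Compute the convergence rate.
r = 1 - 2/(kappa + 1) = 1 - 2*mu/(L + mu) = (L - mu)/(L + mu) = 12/38 = 0.3158


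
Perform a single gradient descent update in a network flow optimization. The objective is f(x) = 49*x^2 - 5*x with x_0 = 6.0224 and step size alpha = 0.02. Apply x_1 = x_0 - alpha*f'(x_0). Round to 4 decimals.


We compute the gradient at x_0 and apply the update.
f'(x) = 98*x - 5
f'(6.0224) = 98*6.0224 - 5 = 585.1952
x_1 = 6.0224 - 0.02*585.1952 = -5.6815


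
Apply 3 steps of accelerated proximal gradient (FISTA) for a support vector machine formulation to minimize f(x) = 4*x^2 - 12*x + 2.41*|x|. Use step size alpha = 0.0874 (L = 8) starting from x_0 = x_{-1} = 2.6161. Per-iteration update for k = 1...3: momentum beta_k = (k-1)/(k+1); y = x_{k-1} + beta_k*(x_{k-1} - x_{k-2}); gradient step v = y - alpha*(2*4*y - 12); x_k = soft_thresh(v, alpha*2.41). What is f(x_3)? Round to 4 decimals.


FISTA on f(x) = 4*x^2 - 12*x + 2.41*|x|
L = 8, alpha = 0.0874
Iteration 1: beta = 0.0, y = 2.6161 + 0.0*(2.6161 - 2.6161) = 2.6161
  grad(y) = 8.9288, v = y - alpha*grad = 1.8357
  prox(v) = soft_thresh(1.8357, 0.2106) = 1.6251
Iteration 2: beta = 0.3333, y = 1.6251 + 0.3333*(1.6251 - 2.6161) = 1.2948
  grad(y) = -1.642, v = y - alpha*grad = 1.4383
  prox(v) = soft_thresh(1.4383, 0.2106) = 1.2276
Iteration 3: beta = 0.5, y = 1.2276 + 0.5*(1.2276 - 1.6251) = 1.0289
  grad(y) = -3.7688, v = y - alpha*grad = 1.3583
  prox(v) = soft_thresh(1.3583, 0.2106) = 1.1477
f(x_3) = 4*1.1477^2 - 12*1.1477 + 2.41*|1.1477| = -5.7376


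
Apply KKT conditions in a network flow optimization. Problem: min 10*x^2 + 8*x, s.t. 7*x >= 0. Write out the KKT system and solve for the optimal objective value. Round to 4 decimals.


Step 1: Try lambda = 0 (constraint inactive).
x_unc = -8/(2*10) = -0.4
Check: 7*-0.4 = -2.8 < 0 -- violated!
Step 2: Constraint must be active: 7*x = 0
x* = 0/7 = 0.0
lambda = (2*10*0.0 + 8)/7 = 1.1429
Step 3: Compute optimal value.
f(x*) = 10*0.0^2 + 8*0.0 = 0.0


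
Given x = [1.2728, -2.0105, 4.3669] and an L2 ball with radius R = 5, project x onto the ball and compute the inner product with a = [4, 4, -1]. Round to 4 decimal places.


Step 1: Compute ||x|| (intermediates to 6 decimals).
||x|| = sqrt(1.2728^2 + (-2.0105)^2 + 4.3669^2) = 4.973122
Step 2: Project.
Since ||x|| <= R, proj = x (no scaling needed).
proj(x) = [1.2728, -2.0105, 4.3669]
Step 3: Dot product.
a^T * proj(x) = 4*1.2728 + 4*(-2.0105) - 1*4.3669 = -7.3177


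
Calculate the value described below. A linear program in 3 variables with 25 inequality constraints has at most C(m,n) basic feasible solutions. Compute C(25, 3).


Each vertex corresponds to some choice of n active constraints out of m, so the number of vertices is at most C(m, n) = m! / (n!(m-n)!).
m = 25, n = 3
Numerator: 25 * 24 * 23
Denominator: 3! = 6
C(25, 3) = 2300


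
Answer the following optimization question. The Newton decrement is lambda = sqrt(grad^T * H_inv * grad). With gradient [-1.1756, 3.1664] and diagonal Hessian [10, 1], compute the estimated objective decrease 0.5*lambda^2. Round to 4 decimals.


Step 1: H is diagonal, so H^(-1) * g = [-0.1176, 3.1664].
Step 2: g^T H^(-1) g = sum_i g_i^2 / H_ii
  = (-1.1756)^2/10 + (3.1664)^2/1
  = 0.1382 + 10.0261 = 10.1643
Step 3: Objective decrease = 0.5 * g^T H^(-1) g = 5.0821


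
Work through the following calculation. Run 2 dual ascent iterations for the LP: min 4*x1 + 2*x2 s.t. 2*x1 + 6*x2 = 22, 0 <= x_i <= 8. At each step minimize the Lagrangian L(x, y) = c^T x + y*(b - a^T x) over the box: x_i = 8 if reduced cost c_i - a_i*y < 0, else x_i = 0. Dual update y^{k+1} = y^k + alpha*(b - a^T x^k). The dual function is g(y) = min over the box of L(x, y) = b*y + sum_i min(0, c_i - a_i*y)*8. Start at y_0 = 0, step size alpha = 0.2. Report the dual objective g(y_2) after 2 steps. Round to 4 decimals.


Dual ascent for LP: min 4*x1 + 2*x2, 2*x1 + 6*x2 = 22, 0 <= x_i <= 8
Step 1: y^k = 0.0, reduced costs: (4.0, 2.0)
  x^k = (0.0, 0.0), subgradient = b - a^T x = 22.0
  y^{k+1} = 0.0 + 0.2*22.0 = 4.4
Step 2: y^k = 4.4, reduced costs: (-4.8, -24.4)
  x^k = (8.0, 8.0), subgradient = b - a^T x = -42.0
  y^{k+1} = 4.4 + 0.2*-42.0 = -4.0
Dual objective at y_2 = -4.0: reduced costs (12.0, 26.0), box minimizer x = (0.0, 0.0)
g(y_2) = b*y + (c1 - a1*y)*x1 + (c2 - a2*y)*x2 = 22*(-4.0) + 12.0*0.0 + 26.0*0.0 = -88.0 + 0.0 + 0.0 = -88.0


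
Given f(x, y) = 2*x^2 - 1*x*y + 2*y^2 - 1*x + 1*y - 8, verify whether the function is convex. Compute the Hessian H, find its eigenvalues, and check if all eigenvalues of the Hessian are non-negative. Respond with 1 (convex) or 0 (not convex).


The Hessian of f(x,y) = 2*x^2 - 1*x*y + 2*y^2 - 1*x + 1*y - 8 is:
H = [[4, -1], [-1, 4]]
Trace = 4 + 4 = 8
Determinant = 4*4 - (-1)^2 = 15
Discriminant = (8)^2 - 4*15 = 4.0
Eigenvalues: lambda_1 = 3.0, lambda_2 = 5.0
The function is convex.

1


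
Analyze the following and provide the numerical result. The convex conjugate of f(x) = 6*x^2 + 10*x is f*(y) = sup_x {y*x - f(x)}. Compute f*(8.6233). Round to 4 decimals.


f*(y) = sup_x {y*x - a*x^2 - b*x} = sup_x {(y-b)*x - a*x^2}
FOC: (y - b) - 2a*x = 0 => x* = (y - b)/(2a)
x* = (8.6233 - 10)/(2*6) = -0.1147
f*(8.6233) = (y-b)^2/(4a) = (8.6233 - 10)^2/(4*6)
= 1.8953/24 = 0.079


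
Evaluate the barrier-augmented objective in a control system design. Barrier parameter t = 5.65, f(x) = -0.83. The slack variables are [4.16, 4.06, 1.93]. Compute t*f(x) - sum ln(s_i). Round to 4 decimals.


Step 1: Compute log-barrier.
ln values: [1.4255, 1.4012, 0.6575]
phi = -(1.4255 + 1.4012 + 0.6575) = -3.4842
Step 2: Compute augmented objective.
t*f(x) = 5.65*-0.83 = -4.6895
Total = -4.6895 - 3.4842 = -8.1737


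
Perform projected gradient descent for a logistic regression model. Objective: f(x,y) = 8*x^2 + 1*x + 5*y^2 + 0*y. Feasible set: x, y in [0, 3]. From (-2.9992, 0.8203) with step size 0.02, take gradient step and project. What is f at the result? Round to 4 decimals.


Step 1: Compute gradient at (-2.9992, 0.8203).
grad_x = 2*8*-2.9992 + 1 = -46.9872
grad_y = 2*5*0.8203 + 0 = 8.203
Step 2: Gradient step.
x_raw = -2.9992 - 0.02*-46.9872 = -2.0595
y_raw = 0.8203 - 0.02*8.203 = 0.6562
Step 3: Project onto [0, 3].
x_proj = clip(-2.0595) = 0.0
y_proj = clip(0.6562) = 0.6562
Step 4: Evaluate f.
f(0.0, 0.6562) = 2.1533


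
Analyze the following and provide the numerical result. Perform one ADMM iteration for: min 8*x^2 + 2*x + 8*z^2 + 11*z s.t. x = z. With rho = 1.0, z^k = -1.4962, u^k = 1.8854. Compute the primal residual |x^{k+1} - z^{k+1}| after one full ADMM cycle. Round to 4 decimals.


ADMM iteration with rho = 1.0, z^k = -1.4962, u^k = 1.8854
Step 1: x-update.
Minimize 8*x^2 + 2*x + (1.0/2)*(x + 1.4962 + 1.8854)^2
FOC: (2*8 + 1.0)*x = -2 + 1.0*(-1.4962 - 1.8854)
x^{k+1} = -0.3166
Step 2: z-update.
Minimize 8*z^2 + 11*z + (1.0/2)*(-0.3166 - z + 1.8854)^2
FOC: (2*8 + 1.0)*z = -11 + 1.0*(-0.3166 + 1.8854)
z^{k+1} = -0.5548
Step 3: u-update.
u^{k+1} = 1.8854 - 0.3166 + 0.5548 = 2.1236
Step 4: Primal residual = |-0.3166 + 0.5548| = 0.2382


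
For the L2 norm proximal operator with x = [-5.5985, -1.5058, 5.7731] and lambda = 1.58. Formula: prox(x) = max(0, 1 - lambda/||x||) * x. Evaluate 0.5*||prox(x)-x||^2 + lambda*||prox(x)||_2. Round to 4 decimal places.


Step 1: Compute ||x||.
||x|| = 8.1816
Step 2: Compute scaling factor.
scale = max(0, 1 - 1.58/8.1816) = 0.8069
Step 3: prox(x) = [-4.5173, -1.215, 4.6582]
||prox(x)|| = 6.6016
Step 4: Proximal objective.
0.5*||prox-x||^2 = 1.2482
lambda*||prox|| = 10.4305
Total = 11.6788


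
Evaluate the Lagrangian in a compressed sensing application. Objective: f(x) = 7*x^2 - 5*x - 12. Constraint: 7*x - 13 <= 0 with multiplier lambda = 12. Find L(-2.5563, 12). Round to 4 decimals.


Step 1: Evaluate f(x).
f(-2.5563) = 7*(-2.5563)^2 - 5*(-2.5563) - 12 = 46.5242
Step 2: Evaluate g(x).
g(-2.5563) = 7*-2.5563 - 13 = -30.8941
Step 3: Compute Lagrangian.
L = 46.5242 + 12*-30.8941 = -324.205


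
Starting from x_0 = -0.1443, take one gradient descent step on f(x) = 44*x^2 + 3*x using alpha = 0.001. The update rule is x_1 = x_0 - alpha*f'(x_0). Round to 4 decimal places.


We compute the gradient at x_0 and apply the update.
f'(x) = 88*x + 3
f'(-0.1443) = 88*-0.1443 + 3 = -9.6984
x_1 = -0.1443 - 0.001*-9.6984 = -0.1346


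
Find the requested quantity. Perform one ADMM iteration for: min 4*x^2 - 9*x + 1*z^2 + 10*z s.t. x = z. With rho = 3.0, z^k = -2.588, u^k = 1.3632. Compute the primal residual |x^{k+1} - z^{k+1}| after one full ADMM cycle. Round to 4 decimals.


ADMM iteration with rho = 3.0, z^k = -2.588, u^k = 1.3632
Step 1: x-update.
Minimize 4*x^2 - 9*x + (3.0/2)*(x + 2.588 + 1.3632)^2
FOC: (2*4 + 3.0)*x = 9 + 3.0*(-2.588 - 1.3632)
x^{k+1} = -0.2594
Step 2: z-update.
Minimize 1*z^2 + 10*z + (3.0/2)*(-0.2594 - z + 1.3632)^2
FOC: (2*1 + 3.0)*z = -10 + 3.0*(-0.2594 + 1.3632)
z^{k+1} = -1.3377
Step 3: u-update.
u^{k+1} = 1.3632 - 0.2594 + 1.3377 = 2.4415
Step 4: Primal residual = |-0.2594 + 1.3377| = 1.0783


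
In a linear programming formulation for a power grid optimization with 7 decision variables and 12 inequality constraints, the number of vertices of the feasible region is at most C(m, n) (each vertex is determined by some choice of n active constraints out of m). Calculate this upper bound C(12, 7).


Each vertex corresponds to some choice of n active constraints out of m, so the number of vertices is at most C(m, n) = m! / (n!(m-n)!).
m = 12, n = 7
Numerator: 12 * 11 * 10 * 9 * 8 * 7 * 6
Denominator: 7! = 5040
C(12, 7) = 792


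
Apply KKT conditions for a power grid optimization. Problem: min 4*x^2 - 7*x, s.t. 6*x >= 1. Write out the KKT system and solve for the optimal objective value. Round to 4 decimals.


Step 1: Try lambda = 0 (constraint inactive).
Stationarity: 2*4*x - 7 = 0
x* = 7/(2*4) = 0.875
Check constraint: 6*0.875 = 5.25 >= 1 -- satisfied.
Step 2: Compute optimal value.
f(x*) = 4*0.875^2 - 7*0.875 = -3.0625


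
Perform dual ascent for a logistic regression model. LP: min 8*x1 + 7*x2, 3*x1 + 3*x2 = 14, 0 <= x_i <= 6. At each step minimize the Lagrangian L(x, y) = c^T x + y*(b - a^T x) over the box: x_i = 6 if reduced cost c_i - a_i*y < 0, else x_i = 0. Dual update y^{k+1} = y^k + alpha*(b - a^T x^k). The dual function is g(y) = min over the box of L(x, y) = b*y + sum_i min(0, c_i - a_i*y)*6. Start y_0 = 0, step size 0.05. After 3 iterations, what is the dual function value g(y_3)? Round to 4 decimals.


Dual ascent for LP: min 8*x1 + 7*x2, 3*x1 + 3*x2 = 14, 0 <= x_i <= 6
Step 1: y^k = 0.0, reduced costs: (8.0, 7.0)
  x^k = (0.0, 0.0), subgradient = b - a^T x = 14.0
  y^{k+1} = 0.0 + 0.05*14.0 = 0.7
Step 2: y^k = 0.7, reduced costs: (5.9, 4.9)
  x^k = (0.0, 0.0), subgradient = b - a^T x = 14.0
  y^{k+1} = 0.7 + 0.05*14.0 = 1.4
Step 3: y^k = 1.4, reduced costs: (3.8, 2.8)
  x^k = (0.0, 0.0), subgradient = b - a^T x = 14.0
  y^{k+1} = 1.4 + 0.05*14.0 = 2.1
Dual objective at y_3 = 2.1: reduced costs (1.7, 0.7), box minimizer x = (0.0, 0.0)
g(y_3) = b*y + (c1 - a1*y)*x1 + (c2 - a2*y)*x2 = 14*2.1 + 1.7*0.0 + 0.7*0.0 = 29.4 + 0.0 + 0.0 = 29.4


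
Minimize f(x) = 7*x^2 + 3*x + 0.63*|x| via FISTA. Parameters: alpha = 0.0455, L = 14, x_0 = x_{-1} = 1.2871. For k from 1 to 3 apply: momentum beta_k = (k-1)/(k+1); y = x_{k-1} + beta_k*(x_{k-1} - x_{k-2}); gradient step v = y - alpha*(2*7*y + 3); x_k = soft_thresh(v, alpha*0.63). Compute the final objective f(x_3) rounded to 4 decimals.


FISTA on f(x) = 7*x^2 + 3*x + 0.63*|x|
L = 14, alpha = 0.0455
Iteration 1: beta = 0.0, y = 1.2871 + 0.0*(1.2871 - 1.2871) = 1.2871
  grad(y) = 21.0194, v = y - alpha*grad = 0.3307
  prox(v) = soft_thresh(0.3307, 0.0287) = 0.3021
Iteration 2: beta = 0.3333, y = 0.3021 + 0.3333*(0.3021 - 1.2871) = -0.0263
  grad(y) = 2.6318, v = y - alpha*grad = -0.146
  prox(v) = soft_thresh(-0.146, 0.0287) = -0.1174
Iteration 3: beta = 0.5, y = -0.1174 + 0.5*(-0.1174 - 0.3021) = -0.3271
  grad(y) = -1.5794, v = y - alpha*grad = -0.2552
  prox(v) = soft_thresh(-0.2552, 0.0287) = -0.2266
f(x_3) = 7*(-0.2266)^2 + 3*(-0.2266) + 0.63*|-0.2266| = -0.1776


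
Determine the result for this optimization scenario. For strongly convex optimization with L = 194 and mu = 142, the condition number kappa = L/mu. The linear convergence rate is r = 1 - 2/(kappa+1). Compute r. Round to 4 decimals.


Step 1: Compute the condition number.
kappa = L/mu = 194/142 = 1.3662
Step 2: Compute the convergence rate.
r = 1 - 2/(kappa + 1) = 1 - 2*mu/(L + mu) = (L - mu)/(L + mu) = 52/336 = 0.1548


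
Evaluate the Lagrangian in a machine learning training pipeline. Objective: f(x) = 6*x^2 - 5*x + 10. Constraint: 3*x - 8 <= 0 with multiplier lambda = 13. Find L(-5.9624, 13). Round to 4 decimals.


Step 1: Evaluate f(x).
f(-5.9624) = 6*(-5.9624)^2 - 5*(-5.9624) + 10 = 253.1133
Step 2: Evaluate g(x).
g(-5.9624) = 3*-5.9624 - 8 = -25.8872
Step 3: Compute Lagrangian.
L = 253.1133 + 13*-25.8872 = -83.4203


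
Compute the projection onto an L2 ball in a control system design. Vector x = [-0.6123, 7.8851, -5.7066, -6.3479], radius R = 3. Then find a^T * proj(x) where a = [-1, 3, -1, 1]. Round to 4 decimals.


Step 1: Compute ||x|| (intermediates to 6 decimals).
||x|| = sqrt((-0.6123)^2 + 7.8851^2 + (-5.7066)^2 + (-6.3479)^2) = 11.636616
Step 2: Project.
Since ||x|| > R, scale = R/||x|| = 3/11.636616 = 0.257807, proj(x) = scale * x
proj(x) = [-0.157855, 2.032834, -1.471201, -1.636533]
Step 3: Dot product.
a^T * proj(x) = -1*(-0.157855) + 3*2.032834 - 1*(-1.471201) + 1*(-1.636533) = 6.091


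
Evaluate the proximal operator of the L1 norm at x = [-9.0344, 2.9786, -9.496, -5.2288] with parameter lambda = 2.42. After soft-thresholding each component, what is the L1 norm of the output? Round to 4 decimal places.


Soft-thresholding with lambda = 2.42:
prox(-9.0344) = sign(-9.0344)*max(|-9.0344| - 2.42, 0) = -6.6144
prox(2.9786) = sign(2.9786)*max(|2.9786| - 2.42, 0) = 0.5586
prox(-9.496) = sign(-9.496)*max(|-9.496| - 2.42, 0) = -7.076
prox(-5.2288) = sign(-5.2288)*max(|-5.2288| - 2.42, 0) = -2.8088
prox(x) = [-6.6144, 0.5586, -7.076, -2.8088]
||prox(x)||_1 = 6.6144 + 0.5586 + 7.076 + 2.8088 = 17.0578


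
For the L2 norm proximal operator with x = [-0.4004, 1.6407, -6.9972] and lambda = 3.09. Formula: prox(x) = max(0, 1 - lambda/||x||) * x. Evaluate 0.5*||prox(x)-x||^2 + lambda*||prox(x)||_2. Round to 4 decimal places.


Step 1: Compute ||x||.
||x|| = 7.1981
Step 2: Compute scaling factor.
scale = max(0, 1 - 3.09/7.1981) = 0.5707
Step 3: prox(x) = [-0.2285, 0.9364, -3.9935]
||prox(x)|| = 4.1081
Step 4: Proximal objective.
0.5*||prox-x||^2 = 4.7741
lambda*||prox|| = 12.694
Total = 17.4682


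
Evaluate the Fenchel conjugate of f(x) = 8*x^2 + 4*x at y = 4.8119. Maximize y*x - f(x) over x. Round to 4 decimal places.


f*(y) = sup_x {y*x - a*x^2 - b*x} = sup_x {(y-b)*x - a*x^2}
FOC: (y - b) - 2a*x = 0 => x* = (y - b)/(2a)
x* = (4.8119 - 4)/(2*8) = 0.0507
f*(4.8119) = (y-b)^2/(4a) = (4.8119 - 4)^2/(4*8)
= 0.6592/32 = 0.0206


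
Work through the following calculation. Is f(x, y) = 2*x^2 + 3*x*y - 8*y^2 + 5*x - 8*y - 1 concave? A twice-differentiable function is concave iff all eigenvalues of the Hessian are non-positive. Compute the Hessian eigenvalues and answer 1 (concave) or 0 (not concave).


The Hessian of f(x,y) = 2*x^2 + 3*x*y - 8*y^2 + 5*x - 8*y - 1 is:
H = [[4, 3], [3, -16]]
Trace = 4 - 16 = -12
Determinant = 4*-16 - (3)^2 = -73
Discriminant = (-12)^2 - 4*-73 = 436.0
Eigenvalues: lambda_1 = -16.4403, lambda_2 = 4.4403
The function is not concave.

0


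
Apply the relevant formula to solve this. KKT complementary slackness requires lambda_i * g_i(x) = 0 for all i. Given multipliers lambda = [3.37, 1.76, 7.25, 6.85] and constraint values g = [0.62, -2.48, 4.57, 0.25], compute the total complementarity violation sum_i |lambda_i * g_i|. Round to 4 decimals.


KKT complementary slackness check:
lambda_1 * g_1 = 3.37 * 0.62 = 2.0894
lambda_2 * g_2 = 1.76 * -2.48 = -4.3648
lambda_3 * g_3 = 7.25 * 4.57 = 33.1325
lambda_4 * g_4 = 6.85 * 0.25 = 1.7125
Total violation = 2.0894 + 4.3648 + 33.1325 + 1.7125 = 41.2992


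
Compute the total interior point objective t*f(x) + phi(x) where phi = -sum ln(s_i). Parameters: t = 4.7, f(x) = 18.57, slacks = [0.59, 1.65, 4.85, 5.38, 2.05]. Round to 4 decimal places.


Step 1: Compute log-barrier.
ln values: [-0.5276, 0.5008, 1.579, 1.6827, 0.7178]
phi = -(-0.5276 + 0.5008 + 1.579 + 1.6827 + 0.7178) = -3.9526
Step 2: Compute augmented objective.
t*f(x) = 4.7*18.57 = 87.279
Total = 87.279 - 3.9526 = 83.3264


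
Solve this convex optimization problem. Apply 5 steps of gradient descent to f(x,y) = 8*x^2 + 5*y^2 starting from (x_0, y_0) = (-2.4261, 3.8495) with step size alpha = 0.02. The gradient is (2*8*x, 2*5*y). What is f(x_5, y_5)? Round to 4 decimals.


Gradient descent on f(x,y) = 8*x^2 + 5*y^2.
Starting point: (-2.4261, 3.8495), alpha = 0.02
Step 1: grad_x = 2*8*-2.4261 = -38.8176, grad_y = 2*5*3.8495 = 38.495
  x_1 = -2.4261 - 0.02*-38.8176 = -1.6497
  y_1 = 3.8495 - 0.02*38.495 = 3.0796
Step 2: grad_x = 2*8*-1.6497 = -26.396, grad_y = 2*5*3.0796 = 30.796
  x_2 = -1.6497 - 0.02*-26.396 = -1.1218
  y_2 = 3.0796 - 0.02*30.796 = 2.4637
Step 3: grad_x = 2*8*-1.1218 = -17.9493, grad_y = 2*5*2.4637 = 24.6368
  x_3 = -1.1218 - 0.02*-17.9493 = -0.7628
  y_3 = 2.4637 - 0.02*24.6368 = 1.9709
Step 4: grad_x = 2*8*-0.7628 = -12.2055, grad_y = 2*5*1.9709 = 19.7094
  x_4 = -0.7628 - 0.02*-12.2055 = -0.5187
  y_4 = 1.9709 - 0.02*19.7094 = 1.5768
Step 5: grad_x = 2*8*-0.5187 = -8.2997, grad_y = 2*5*1.5768 = 15.7676
  x_5 = -0.5187 - 0.02*-8.2997 = -0.3527
  y_5 = 1.5768 - 0.02*15.7676 = 1.2614
f(-0.3527, 1.2614) = 8*(-0.3527)^2 + 5*1.2614^2 = 8.9511


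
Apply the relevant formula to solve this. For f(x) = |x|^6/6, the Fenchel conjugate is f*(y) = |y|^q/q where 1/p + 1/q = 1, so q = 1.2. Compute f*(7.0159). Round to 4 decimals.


The conjugate exponent q satisfies 1/p + 1/q = 1.
p = 6, so q = 6/(6 - 1) = 1.2
|y|^q = 7.0159^1.2 = 10.3586
f*(7.0159) = 10.3586 / 1.2 = 8.6321


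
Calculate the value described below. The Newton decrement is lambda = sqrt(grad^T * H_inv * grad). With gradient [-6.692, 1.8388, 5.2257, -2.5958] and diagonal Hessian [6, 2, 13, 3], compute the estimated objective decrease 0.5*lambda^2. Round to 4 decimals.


Step 1: H is diagonal, so H^(-1) * g = [-1.1153, 0.9194, 0.402, -0.8653].
Step 2: g^T H^(-1) g = sum_i g_i^2 / H_ii
  = (-6.692)^2/6 + (1.8388)^2/2 + (5.2257)^2/13 + (-2.5958)^2/3
  = 7.4638 + 1.6906 + 2.1006 + 2.2461 = 13.5011
Step 3: Objective decrease = 0.5 * g^T H^(-1) g = 6.7505


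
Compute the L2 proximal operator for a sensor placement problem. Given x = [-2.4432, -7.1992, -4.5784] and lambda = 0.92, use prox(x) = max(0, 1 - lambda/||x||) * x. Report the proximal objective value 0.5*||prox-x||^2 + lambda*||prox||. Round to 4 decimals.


Step 1: Compute ||x||.
||x|| = 8.8747
Step 2: Compute scaling factor.
scale = max(0, 1 - 0.92/8.8747) = 0.8963
Step 3: prox(x) = [-2.1899, -6.4529, -4.1038]
||prox(x)|| = 7.9547
Step 4: Proximal objective.
0.5*||prox-x||^2 = 0.4232
lambda*||prox|| = 7.3183
Total = 7.7415


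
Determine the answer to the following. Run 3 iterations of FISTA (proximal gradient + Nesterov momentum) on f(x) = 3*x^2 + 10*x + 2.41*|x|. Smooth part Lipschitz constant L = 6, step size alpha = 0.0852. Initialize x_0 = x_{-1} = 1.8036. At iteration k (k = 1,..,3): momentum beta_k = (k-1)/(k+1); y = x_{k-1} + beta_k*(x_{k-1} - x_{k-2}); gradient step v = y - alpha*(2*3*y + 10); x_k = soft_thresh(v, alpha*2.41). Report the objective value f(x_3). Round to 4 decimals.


FISTA on f(x) = 3*x^2 + 10*x + 2.41*|x|
L = 6, alpha = 0.0852
Iteration 1: beta = 0.0, y = 1.8036 + 0.0*(1.8036 - 1.8036) = 1.8036
  grad(y) = 20.8216, v = y - alpha*grad = 0.0296
  prox(v) = soft_thresh(0.0296, 0.2053) = 0.0
Iteration 2: beta = 0.3333, y = 0.0 + 0.3333*(0.0 - 1.8036) = -0.6012
  grad(y) = 6.3928, v = y - alpha*grad = -1.1459
  prox(v) = soft_thresh(-1.1459, 0.2053) = -0.9405
Iteration 3: beta = 0.5, y = -0.9405 + 0.5*(-0.9405 - 0.0) = -1.4108
  grad(y) = 1.5352, v = y - alpha*grad = -1.5416
  prox(v) = soft_thresh(-1.5416, 0.2053) = -1.3363
f(x_3) = 3*(-1.3363)^2 + 10*(-1.3363) + 2.41*|-1.3363| = -4.7854


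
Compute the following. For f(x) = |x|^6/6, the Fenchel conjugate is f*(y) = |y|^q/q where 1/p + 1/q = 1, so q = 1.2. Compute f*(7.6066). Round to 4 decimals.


The conjugate exponent q satisfies 1/p + 1/q = 1.
p = 6, so q = 6/(6 - 1) = 1.2
|y|^q = 7.6066^1.2 = 11.4138
f*(7.6066) = 11.4138 / 1.2 = 9.5115


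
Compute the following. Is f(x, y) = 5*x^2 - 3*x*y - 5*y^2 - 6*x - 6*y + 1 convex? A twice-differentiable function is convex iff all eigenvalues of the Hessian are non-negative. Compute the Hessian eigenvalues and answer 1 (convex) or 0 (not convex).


The Hessian of f(x,y) = 5*x^2 - 3*x*y - 5*y^2 - 6*x - 6*y + 1 is:
H = [[10, -3], [-3, -10]]
Trace = 10 - 10 = 0
Determinant = 10*-10 - (-3)^2 = -109
Discriminant = (0)^2 - 4*-109 = 436.0
Eigenvalues: lambda_1 = -10.4403, lambda_2 = 10.4403
The function is not convex.

0


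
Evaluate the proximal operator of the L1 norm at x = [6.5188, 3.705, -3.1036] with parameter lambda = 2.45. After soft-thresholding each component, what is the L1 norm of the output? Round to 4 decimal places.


Soft-thresholding with lambda = 2.45:
prox(6.5188) = sign(6.5188)*max(|6.5188| - 2.45, 0) = 4.0688
prox(3.705) = sign(3.705)*max(|3.705| - 2.45, 0) = 1.255
prox(-3.1036) = sign(-3.1036)*max(|-3.1036| - 2.45, 0) = -0.6536
prox(x) = [4.0688, 1.255, -0.6536]
||prox(x)||_1 = 4.0688 + 1.255 + 0.6536 = 5.9774


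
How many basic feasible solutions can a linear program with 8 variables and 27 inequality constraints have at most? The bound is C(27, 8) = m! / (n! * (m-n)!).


Each vertex corresponds to some choice of n active constraints out of m, so the number of vertices is at most C(m, n) = m! / (n!(m-n)!).
m = 27, n = 8
Numerator: 27 * 26 * 25 * 24 * 23 * 22 * 21 * 20
Denominator: 8! = 40320
C(27, 8) = 2220075


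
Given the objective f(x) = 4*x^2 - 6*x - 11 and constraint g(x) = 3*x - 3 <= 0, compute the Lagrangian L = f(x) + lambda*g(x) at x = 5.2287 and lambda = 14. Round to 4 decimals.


Step 1: Evaluate f(x).
f(5.2287) = 4*5.2287^2 - 6*5.2287 - 11 = 66.985
Step 2: Evaluate g(x).
g(5.2287) = 3*5.2287 - 3 = 12.6861
Step 3: Compute Lagrangian.
L = 66.985 + 14*12.6861 = 244.5904


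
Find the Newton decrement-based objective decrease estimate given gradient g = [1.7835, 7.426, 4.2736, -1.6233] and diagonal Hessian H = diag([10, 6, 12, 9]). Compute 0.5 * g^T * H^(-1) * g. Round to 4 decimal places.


Step 1: H is diagonal, so H^(-1) * g = [0.1784, 1.2377, 0.3561, -0.1804].
Step 2: g^T H^(-1) g = sum_i g_i^2 / H_ii
  = (1.7835)^2/10 + (7.426)^2/6 + (4.2736)^2/12 + (-1.6233)^2/9
  = 0.3181 + 9.1909 + 1.522 + 0.2928 = 11.3238
Step 3: Objective decrease = 0.5 * g^T H^(-1) g = 5.6619


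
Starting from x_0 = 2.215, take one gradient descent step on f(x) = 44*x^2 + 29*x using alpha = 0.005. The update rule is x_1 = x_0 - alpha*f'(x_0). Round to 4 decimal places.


We compute the gradient at x_0 and apply the update.
f'(x) = 88*x + 29
f'(2.215) = 88*2.215 + 29 = 223.92
x_1 = 2.215 - 0.005*223.92 = 1.0954


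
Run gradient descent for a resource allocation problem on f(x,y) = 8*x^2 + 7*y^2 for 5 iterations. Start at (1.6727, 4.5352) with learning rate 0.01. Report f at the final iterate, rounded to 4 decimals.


Gradient descent on f(x,y) = 8*x^2 + 7*y^2.
Starting point: (1.6727, 4.5352), alpha = 0.01
Step 1: grad_x = 2*8*1.6727 = 26.7632, grad_y = 2*7*4.5352 = 63.4928
  x_1 = 1.6727 - 0.01*26.7632 = 1.4051
  y_1 = 4.5352 - 0.01*63.4928 = 3.9003
Step 2: grad_x = 2*8*1.4051 = 22.4811, grad_y = 2*7*3.9003 = 54.6038
  x_2 = 1.4051 - 0.01*22.4811 = 1.1803
  y_2 = 3.9003 - 0.01*54.6038 = 3.3542
Step 3: grad_x = 2*8*1.1803 = 18.8841, grad_y = 2*7*3.3542 = 46.9593
  x_3 = 1.1803 - 0.01*18.8841 = 0.9914
  y_3 = 3.3542 - 0.01*46.9593 = 2.8846
Step 4: grad_x = 2*8*0.9914 = 15.8627, grad_y = 2*7*2.8846 = 40.385
  x_4 = 0.9914 - 0.01*15.8627 = 0.8328
  y_4 = 2.8846 - 0.01*40.385 = 2.4808
Step 5: grad_x = 2*8*0.8328 = 13.3246, grad_y = 2*7*2.4808 = 34.7311
  x_5 = 0.8328 - 0.01*13.3246 = 0.6995
  y_5 = 2.4808 - 0.01*34.7311 = 2.1335
f(0.6995, 2.1335) = 8*0.6995^2 + 7*2.1335^2 = 35.7771


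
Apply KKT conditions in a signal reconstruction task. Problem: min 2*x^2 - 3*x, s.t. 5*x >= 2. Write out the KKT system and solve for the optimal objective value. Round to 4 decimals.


Step 1: Try lambda = 0 (constraint inactive).
Stationarity: 2*2*x - 3 = 0
x* = 3/(2*2) = 0.75
Check constraint: 5*0.75 = 3.75 >= 2 -- satisfied.
Step 2: Compute optimal value.
f(x*) = 2*0.75^2 - 3*0.75 = -1.125


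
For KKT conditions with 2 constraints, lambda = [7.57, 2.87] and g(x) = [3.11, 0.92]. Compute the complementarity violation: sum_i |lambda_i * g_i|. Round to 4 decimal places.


KKT complementary slackness check:
lambda_1 * g_1 = 7.57 * 3.11 = 23.5427
lambda_2 * g_2 = 2.87 * 0.92 = 2.6404
Total violation = 23.5427 + 2.6404 = 26.1831


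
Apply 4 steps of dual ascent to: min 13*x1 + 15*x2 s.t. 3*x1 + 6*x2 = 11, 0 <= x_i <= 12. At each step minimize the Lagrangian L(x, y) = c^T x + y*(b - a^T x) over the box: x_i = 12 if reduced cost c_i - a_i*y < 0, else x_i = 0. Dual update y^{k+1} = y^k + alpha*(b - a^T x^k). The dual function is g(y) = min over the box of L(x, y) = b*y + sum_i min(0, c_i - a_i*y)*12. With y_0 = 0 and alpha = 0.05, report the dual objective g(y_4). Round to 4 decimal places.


Dual ascent for LP: min 13*x1 + 15*x2, 3*x1 + 6*x2 = 11, 0 <= x_i <= 12
Step 1: y^k = 0.0, reduced costs: (13.0, 15.0)
  x^k = (0.0, 0.0), subgradient = b - a^T x = 11.0
  y^{k+1} = 0.0 + 0.05*11.0 = 0.55
Step 2: y^k = 0.55, reduced costs: (11.35, 11.7)
  x^k = (0.0, 0.0), subgradient = b - a^T x = 11.0
  y^{k+1} = 0.55 + 0.05*11.0 = 1.1
Step 3: y^k = 1.1, reduced costs: (9.7, 8.4)
  x^k = (0.0, 0.0), subgradient = b - a^T x = 11.0
  y^{k+1} = 1.1 + 0.05*11.0 = 1.65
Step 4: y^k = 1.65, reduced costs: (8.05, 5.1)
  x^k = (0.0, 0.0), subgradient = b - a^T x = 11.0
  y^{k+1} = 1.65 + 0.05*11.0 = 2.2
Dual objective at y_4 = 2.2: reduced costs (6.4, 1.8), box minimizer x = (0.0, 0.0)
g(y_4) = b*y + (c1 - a1*y)*x1 + (c2 - a2*y)*x2 = 11*2.2 + 6.4*0.0 + 1.8*0.0 = 24.2 + 0.0 + 0.0 = 24.2


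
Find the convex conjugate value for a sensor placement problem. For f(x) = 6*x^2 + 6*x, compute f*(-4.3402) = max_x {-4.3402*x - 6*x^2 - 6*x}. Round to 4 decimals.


f*(y) = sup_x {y*x - a*x^2 - b*x} = sup_x {(y-b)*x - a*x^2}
FOC: (y - b) - 2a*x = 0 => x* = (y - b)/(2a)
x* = (-4.3402 - 6)/(2*6) = -0.8617
f*(-4.3402) = (y-b)^2/(4a) = (-4.3402 - 6)^2/(4*6)
= 106.9197/24 = 4.455


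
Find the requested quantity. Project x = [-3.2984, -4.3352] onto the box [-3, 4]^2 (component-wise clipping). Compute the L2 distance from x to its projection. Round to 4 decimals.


Project each component onto [-3, 4].
clip(-3.2984) = -3.0, clip(-4.3352) = -3.0
Projection = [-3.0, -3.0]
Squared diffs: [0.089, 1.7828]
Distance = sqrt(1.8718) = 1.3681


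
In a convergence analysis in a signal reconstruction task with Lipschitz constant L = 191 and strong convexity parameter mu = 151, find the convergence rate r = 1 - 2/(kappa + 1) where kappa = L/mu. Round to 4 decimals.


Step 1: Compute the condition number.
kappa = L/mu = 191/151 = 1.2649
Step 2: Compute the convergence rate.
r = 1 - 2/(kappa + 1) = 1 - 2*mu/(L + mu) = (L - mu)/(L + mu) = 40/342 = 0.117


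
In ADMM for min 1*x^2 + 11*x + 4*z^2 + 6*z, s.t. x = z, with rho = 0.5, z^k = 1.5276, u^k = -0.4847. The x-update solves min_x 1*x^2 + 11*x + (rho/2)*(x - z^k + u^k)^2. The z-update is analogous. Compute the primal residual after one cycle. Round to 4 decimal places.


ADMM iteration with rho = 0.5, z^k = 1.5276, u^k = -0.4847
Step 1: x-update.
Minimize 1*x^2 + 11*x + (0.5/2)*(x - 1.5276 - 0.4847)^2
FOC: (2*1 + 0.5)*x = -11 + 0.5*(1.5276 + 0.4847)
x^{k+1} = -3.9975
Step 2: z-update.
Minimize 4*z^2 + 6*z + (0.5/2)*(-3.9975 - z - 0.4847)^2
FOC: (2*4 + 0.5)*z = -6 + 0.5*(-3.9975 - 0.4847)
z^{k+1} = -0.9695
Step 3: u-update.
u^{k+1} = -0.4847 - 3.9975 + 0.9695 = -3.5127
Step 4: Primal residual = |-3.9975 + 0.9695| = 3.028


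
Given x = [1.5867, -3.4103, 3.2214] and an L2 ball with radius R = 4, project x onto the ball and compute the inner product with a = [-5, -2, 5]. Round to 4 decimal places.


Step 1: Compute ||x|| (intermediates to 6 decimals).
||x|| = sqrt(1.5867^2 + (-3.4103)^2 + 3.2214^2) = 4.95229
Step 2: Project.
Since ||x|| > R, scale = R/||x|| = 4/4.95229 = 0.807707, proj(x) = scale * x
proj(x) = [1.281589, -2.754523, 2.601947]
Step 3: Dot product.
a^T * proj(x) = -5*1.281589 - 2*(-2.754523) + 5*2.601947 = 12.1108


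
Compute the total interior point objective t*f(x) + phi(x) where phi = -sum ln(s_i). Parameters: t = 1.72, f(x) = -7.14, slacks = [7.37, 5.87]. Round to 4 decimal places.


Step 1: Compute log-barrier.
ln values: [1.9974, 1.7699]
phi = -(1.9974 + 1.7699) = -3.7673
Step 2: Compute augmented objective.
t*f(x) = 1.72*-7.14 = -12.2808
Total = -12.2808 - 3.7673 = -16.0481


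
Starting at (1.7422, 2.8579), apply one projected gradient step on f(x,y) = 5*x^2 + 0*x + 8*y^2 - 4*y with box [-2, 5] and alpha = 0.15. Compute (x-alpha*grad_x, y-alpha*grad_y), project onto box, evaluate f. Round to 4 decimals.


Step 1: Compute gradient at (1.7422, 2.8579).
grad_x = 2*5*1.7422 + 0 = 17.422
grad_y = 2*8*2.8579 - 4 = 41.7264
Step 2: Gradient step.
x_raw = 1.7422 - 0.15*17.422 = -0.8711
y_raw = 2.8579 - 0.15*41.7264 = -3.4011
Step 3: Project onto [-2, 5].
x_proj = clip(-0.8711) = -0.8711
y_proj = clip(-3.4011) = -2.0
Step 4: Evaluate f.
f(-0.8711, -2.0) = 43.7941


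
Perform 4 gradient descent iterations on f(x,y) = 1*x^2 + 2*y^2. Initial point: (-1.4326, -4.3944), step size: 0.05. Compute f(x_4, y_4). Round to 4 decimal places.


Gradient descent on f(x,y) = 1*x^2 + 2*y^2.
Starting point: (-1.4326, -4.3944), alpha = 0.05
Step 1: grad_x = 2*1*-1.4326 = -2.8652, grad_y = 2*2*-4.3944 = -17.5776
  x_1 = -1.4326 - 0.05*-2.8652 = -1.2893
  y_1 = -4.3944 - 0.05*-17.5776 = -3.5155
Step 2: grad_x = 2*1*-1.2893 = -2.5787, grad_y = 2*2*-3.5155 = -14.0621
  x_2 = -1.2893 - 0.05*-2.5787 = -1.1604
  y_2 = -3.5155 - 0.05*-14.0621 = -2.8124
Step 3: grad_x = 2*1*-1.1604 = -2.3208, grad_y = 2*2*-2.8124 = -11.2497
  x_3 = -1.1604 - 0.05*-2.3208 = -1.0444
  y_3 = -2.8124 - 0.05*-11.2497 = -2.2499
Step 4: grad_x = 2*1*-1.0444 = -2.0887, grad_y = 2*2*-2.2499 = -8.9997
  x_4 = -1.0444 - 0.05*-2.0887 = -0.9399
  y_4 = -2.2499 - 0.05*-8.9997 = -1.7999
f(-0.9399, -1.7999) = 1*(-0.9399)^2 + 2*(-1.7999)^2 = 7.3631


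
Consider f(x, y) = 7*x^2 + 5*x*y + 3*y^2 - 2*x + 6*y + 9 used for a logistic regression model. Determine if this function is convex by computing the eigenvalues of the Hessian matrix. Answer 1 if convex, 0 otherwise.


The Hessian of f(x,y) = 7*x^2 + 5*x*y + 3*y^2 - 2*x + 6*y + 9 is:
H = [[14, 5], [5, 6]]
Trace = 14 + 6 = 20
Determinant = 14*6 - (5)^2 = 59
Discriminant = (20)^2 - 4*59 = 164.0
Eigenvalues: lambda_1 = 3.5969, lambda_2 = 16.4031
The function is convex.

1


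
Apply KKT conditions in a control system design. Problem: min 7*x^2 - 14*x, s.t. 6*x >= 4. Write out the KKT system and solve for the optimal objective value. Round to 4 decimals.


Step 1: Try lambda = 0 (constraint inactive).
Stationarity: 2*7*x - 14 = 0
x* = 14/(2*7) = 1.0
Check constraint: 6*1.0 = 6.0 >= 4 -- satisfied.
Step 2: Compute optimal value.
f(x*) = 7*1.0^2 - 14*1.0 = -7.0


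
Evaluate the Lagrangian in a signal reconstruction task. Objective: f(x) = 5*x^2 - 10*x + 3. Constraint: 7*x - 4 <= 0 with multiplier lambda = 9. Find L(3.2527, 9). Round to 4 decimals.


Step 1: Evaluate f(x).
f(3.2527) = 5*3.2527^2 - 10*3.2527 + 3 = 23.3733
Step 2: Evaluate g(x).
g(3.2527) = 7*3.2527 - 4 = 18.7689
Step 3: Compute Lagrangian.
L = 23.3733 + 9*18.7689 = 192.2934


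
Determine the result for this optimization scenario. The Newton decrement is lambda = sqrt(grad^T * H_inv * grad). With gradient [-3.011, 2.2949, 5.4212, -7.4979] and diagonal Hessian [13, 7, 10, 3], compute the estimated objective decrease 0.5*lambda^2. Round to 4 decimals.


Step 1: H is diagonal, so H^(-1) * g = [-0.2316, 0.3278, 0.5421, -2.4993].
Step 2: g^T H^(-1) g = sum_i g_i^2 / H_ii
  = (-3.011)^2/13 + (2.2949)^2/7 + (5.4212)^2/10 + (-7.4979)^2/3
  = 0.6974 + 0.7524 + 2.9389 + 18.7395 = 23.1282
Step 3: Objective decrease = 0.5 * g^T H^(-1) g = 11.5641


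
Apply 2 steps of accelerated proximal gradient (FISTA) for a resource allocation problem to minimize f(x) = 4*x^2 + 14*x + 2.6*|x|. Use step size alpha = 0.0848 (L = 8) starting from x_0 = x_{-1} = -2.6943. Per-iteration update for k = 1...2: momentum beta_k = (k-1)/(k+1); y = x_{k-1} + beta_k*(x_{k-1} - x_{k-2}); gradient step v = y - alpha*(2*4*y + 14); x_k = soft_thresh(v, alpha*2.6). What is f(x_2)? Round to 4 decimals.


FISTA on f(x) = 4*x^2 + 14*x + 2.6*|x|
L = 8, alpha = 0.0848
Iteration 1: beta = 0.0, y = -2.6943 + 0.0*(-2.6943 + 2.6943) = -2.6943
  grad(y) = -7.5544, v = y - alpha*grad = -2.0537
  prox(v) = soft_thresh(-2.0537, 0.2205) = -1.8332
Iteration 2: beta = 0.3333, y = -1.8332 + 0.3333*(-1.8332 + 2.6943) = -1.5462
  grad(y) = 1.6306, v = y - alpha*grad = -1.6845
  prox(v) = soft_thresh(-1.6845, 0.2205) = -1.464
f(x_2) = 4*(-1.464)^2 + 14*(-1.464) + 2.6*|-1.464| = -8.1164
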